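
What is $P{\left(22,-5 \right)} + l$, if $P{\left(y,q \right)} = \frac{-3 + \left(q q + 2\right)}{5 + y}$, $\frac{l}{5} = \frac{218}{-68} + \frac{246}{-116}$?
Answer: $- \frac{114226}{4437} \approx -25.744$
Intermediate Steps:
$l = - \frac{13130}{493}$ ($l = 5 \left(\frac{218}{-68} + \frac{246}{-116}\right) = 5 \left(218 \left(- \frac{1}{68}\right) + 246 \left(- \frac{1}{116}\right)\right) = 5 \left(- \frac{109}{34} - \frac{123}{58}\right) = 5 \left(- \frac{2626}{493}\right) = - \frac{13130}{493} \approx -26.633$)
$P{\left(y,q \right)} = \frac{-1 + q^{2}}{5 + y}$ ($P{\left(y,q \right)} = \frac{-3 + \left(q^{2} + 2\right)}{5 + y} = \frac{-3 + \left(2 + q^{2}\right)}{5 + y} = \frac{-1 + q^{2}}{5 + y}$)
$P{\left(22,-5 \right)} + l = \frac{-1 + \left(-5\right)^{2}}{5 + 22} - \frac{13130}{493} = \frac{-1 + 25}{27} - \frac{13130}{493} = \frac{1}{27} \cdot 24 - \frac{13130}{493} = \frac{8}{9} - \frac{13130}{493} = - \frac{114226}{4437}$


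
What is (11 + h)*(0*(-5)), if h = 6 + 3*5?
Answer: 0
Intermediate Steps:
h = 21 (h = 6 + 15 = 21)
(11 + h)*(0*(-5)) = (11 + 21)*(0*(-5)) = 32*0 = 0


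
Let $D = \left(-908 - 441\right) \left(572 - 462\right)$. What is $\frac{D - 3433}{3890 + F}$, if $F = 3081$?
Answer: $- \frac{151823}{6971} \approx -21.779$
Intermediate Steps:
$D = -148390$ ($D = \left(-1349\right) 110 = -148390$)
$\frac{D - 3433}{3890 + F} = \frac{-148390 - 3433}{3890 + 3081} = - \frac{151823}{6971}$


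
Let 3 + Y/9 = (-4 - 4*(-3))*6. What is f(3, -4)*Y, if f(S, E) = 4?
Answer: 1620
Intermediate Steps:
Y = 405 (Y = -27 + 9*((-4 - 4*(-3))*6) = -27 + 9*((-4 + 12)*6) = -27 + 9*(8*6) = -27 + 9*48 = -27 + 432 = 405)
f(3, -4)*Y = 4*405 = 1620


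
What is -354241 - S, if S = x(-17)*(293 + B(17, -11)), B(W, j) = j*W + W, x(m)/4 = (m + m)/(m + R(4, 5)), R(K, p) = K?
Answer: -4621861/13 ≈ -3.5553e+5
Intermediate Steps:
x(m) = 8*m/(4 + m) (x(m) = 4*((m + m)/(m + 4)) = 4*((2*m)/(4 + m)) = 4*(2*m/(4 + m)) = 8*m/(4 + m))
B(W, j) = W + W*j (B(W, j) = W*j + W = W + W*j)
S = 16728/13 (S = (8*(-17)/(4 - 17))*(293 + 17*(1 - 11)) = (8*(-17)/(-13))*(293 + 17*(-10)) = (8*(-17)*(-1/13))*(293 - 170) = (136/13)*123 = 16728/13 ≈ 1286.8)
-354241 - S = -354241 - 1*16728/13 = -354241 - 16728/13 = -4621861/13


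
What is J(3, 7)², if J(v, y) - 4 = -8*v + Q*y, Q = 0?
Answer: 400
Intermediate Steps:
J(v, y) = 4 - 8*v (J(v, y) = 4 + (-8*v + 0*y) = 4 + (-8*v + 0) = 4 - 8*v)
J(3, 7)² = (4 - 8*3)² = (4 - 24)² = (-20)² = 400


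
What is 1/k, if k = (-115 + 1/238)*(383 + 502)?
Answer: -238/24221565 ≈ -9.8259e-6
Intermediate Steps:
k = -24221565/238 (k = (-115 + 1/238)*885 = -27369/238*885 = -24221565/238 ≈ -1.0177e+5)
1/k = 1/(-24221565/238) = -238/24221565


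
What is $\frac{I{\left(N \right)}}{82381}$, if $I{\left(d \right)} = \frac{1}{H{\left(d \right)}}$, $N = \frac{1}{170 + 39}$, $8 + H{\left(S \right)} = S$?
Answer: $- \frac{209}{137658651} \approx -1.5182 \cdot 10^{-6}$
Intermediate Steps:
$H{\left(S \right)} = -8 + S$
$N = \frac{1}{209} \approx 0.0047847$
$I{\left(d \right)} = \frac{1}{-8 + d}$
$\frac{I{\left(N \right)}}{82381} = \frac{1}{\left(-8 + \frac{1}{209}\right) 82381} = \frac{1}{- \frac{1671}{209}} \cdot \frac{1}{82381} = \left(- \frac{209}{1671}\right) \frac{1}{82381} = - \frac{209}{137658651}$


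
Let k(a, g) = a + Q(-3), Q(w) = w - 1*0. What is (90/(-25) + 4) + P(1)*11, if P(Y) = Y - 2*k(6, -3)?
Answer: -273/5 ≈ -54.600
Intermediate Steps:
Q(w) = w (Q(w) = w + 0 = w)
k(a, g) = -3 + a (k(a, g) = a - 3 = -3 + a)
P(Y) = -6 + Y (P(Y) = Y - 2*(-3 + 6) = Y - 2*3 = Y - 6 = -6 + Y)
(90/(-25) + 4) + P(1)*11 = (90/(-25) + 4) + (-6 + 1)*11 = (90*(-1/25) + 4) - 5*11 = (-18/5 + 4) - 55 = ⅖ - 55 = -273/5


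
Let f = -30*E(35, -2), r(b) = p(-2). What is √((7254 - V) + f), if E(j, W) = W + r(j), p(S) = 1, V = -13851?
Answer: √21135 ≈ 145.38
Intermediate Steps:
r(b) = 1
E(j, W) = 1 + W (E(j, W) = W + 1 = 1 + W)
f = 30 (f = -30*(1 - 2) = -30*(-1) = 30)
√((7254 - V) + f) = √((7254 - 1*(-13851)) + 30) = √((7254 + 13851) + 30) = √(21105 + 30) = √21135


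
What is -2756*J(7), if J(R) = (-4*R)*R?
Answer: 540176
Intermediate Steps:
J(R) = -4*R²
-2756*J(7) = -(-11024)*7² = -(-11024)*49 = -2756*(-196) = 540176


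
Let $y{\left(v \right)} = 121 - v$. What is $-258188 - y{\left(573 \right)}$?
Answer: $-257736$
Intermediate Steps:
$-258188 - y{\left(573 \right)} = -258188 - \left(121 - 573\right) = -258188 - -452 = -258188 + 452 = -257736$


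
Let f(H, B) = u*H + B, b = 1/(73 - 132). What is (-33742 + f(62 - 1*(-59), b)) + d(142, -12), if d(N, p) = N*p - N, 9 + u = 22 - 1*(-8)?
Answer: -1949774/59 ≈ -33047.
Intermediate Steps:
u = 21 (u = -9 + (22 - 1*(-8)) = -9 + (22 + 8) = -9 + 30 = 21)
b = -1/59 (b = 1/(-59) = -1/59 ≈ -0.016949)
d(N, p) = -N + N*p
f(H, B) = B + 21*H (f(H, B) = 21*H + B = B + 21*H)
(-33742 + f(62 - 1*(-59), b)) + d(142, -12) = (-33742 + (-1/59 + 21*(62 - 1*(-59)))) + 142*(-1 - 12) = (-33742 + (-1/59 + 21*(62 + 59))) + 142*(-13) = (-33742 + (-1/59 + 21*121)) - 1846 = (-33742 + (-1/59 + 2541)) - 1846 = (-33742 + 149918/59) - 1846 = -1840860/59 - 1846 = -1949774/59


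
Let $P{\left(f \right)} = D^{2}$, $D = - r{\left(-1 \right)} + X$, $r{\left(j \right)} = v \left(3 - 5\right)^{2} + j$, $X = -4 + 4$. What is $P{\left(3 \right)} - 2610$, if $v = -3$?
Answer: $-2441$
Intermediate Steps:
$X = 0$
$r{\left(j \right)} = -12 + j$ ($r{\left(j \right)} = - 3 \left(3 - 5\right)^{2} + j = - 3 \left(-2\right)^{2} + j = \left(-3\right) 4 + j = -12 + j$)
$D = 13$ ($D = - (-12 - 1) + 0 = \left(-1\right) \left(-13\right) + 0 = 13 + 0 = 13$)
$P{\left(f \right)} = 169$ ($P{\left(f \right)} = 13^{2} = 169$)
$P{\left(3 \right)} - 2610 = 169 - 2610 = -2441$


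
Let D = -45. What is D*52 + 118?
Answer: -2222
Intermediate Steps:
D*52 + 118 = -45*52 + 118 = -2340 + 118 = -2222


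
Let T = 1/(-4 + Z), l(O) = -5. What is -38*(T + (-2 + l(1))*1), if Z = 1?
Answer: 836/3 ≈ 278.67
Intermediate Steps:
T = -1/3 (T = 1/(-4 + 1) = 1/(-3) = -1/3 ≈ -0.33333)
-38*(T + (-2 + l(1))*1) = -38*(-1/3 + (-2 - 5)*1) = -38*(-1/3 - 7*1) = -38*(-1/3 - 7) = -38*(-22/3) = 836/3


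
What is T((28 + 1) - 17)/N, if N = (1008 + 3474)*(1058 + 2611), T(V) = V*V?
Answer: 8/913581 ≈ 8.7567e-6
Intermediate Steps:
T(V) = V²
N = 16444458 (N = 4482*3669 = 16444458)
T((28 + 1) - 17)/N = ((28 + 1) - 17)²/16444458 = (29 - 17)²*(1/16444458) = 12²*(1/16444458) = 144*(1/16444458) = 8/913581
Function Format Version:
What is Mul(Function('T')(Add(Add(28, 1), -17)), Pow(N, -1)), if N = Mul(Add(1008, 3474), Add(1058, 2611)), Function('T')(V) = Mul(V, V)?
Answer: Rational(8, 913581) ≈ 8.7567e-6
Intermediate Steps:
Function('T')(V) = Pow(V, 2)
N = 16444458 (N = Mul(4482, 3669) = 16444458)
Mul(Function('T')(Add(Add(28, 1), -17)), Pow(N, -1)) = Mul(Pow(Add(Add(28, 1), -17), 2), Pow(16444458, -1)) = Mul(Pow(Add(29, -17), 2), Rational(1, 16444458)) = Mul(Pow(12, 2), Rational(1, 16444458)) = Mul(144, Rational(1, 16444458)) = Rational(8, 913581)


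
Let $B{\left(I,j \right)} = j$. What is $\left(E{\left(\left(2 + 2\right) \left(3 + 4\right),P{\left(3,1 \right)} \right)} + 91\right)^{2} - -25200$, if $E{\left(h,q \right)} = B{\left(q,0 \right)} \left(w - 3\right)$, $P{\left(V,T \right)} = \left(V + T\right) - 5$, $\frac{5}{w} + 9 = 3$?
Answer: $33481$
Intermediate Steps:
$w = - \frac{5}{6}$ ($w = \frac{5}{-9 + 3} = \frac{5}{-6} = 5 \left(- \frac{1}{6}\right) = - \frac{5}{6} \approx -0.83333$)
$P{\left(V,T \right)} = -5 + T + V$ ($P{\left(V,T \right)} = \left(T + V\right) - 5 = -5 + T + V$)
$E{\left(h,q \right)} = 0$ ($E{\left(h,q \right)} = 0 \left(- \frac{5}{6} - 3\right) = 0 \left(- \frac{23}{6}\right) = 0$)
$\left(E{\left(\left(2 + 2\right) \left(3 + 4\right),P{\left(3,1 \right)} \right)} + 91\right)^{2} - -25200 = \left(0 + 91\right)^{2} - -25200 = 91^{2} + 25200 = 8281 + 25200 = 33481$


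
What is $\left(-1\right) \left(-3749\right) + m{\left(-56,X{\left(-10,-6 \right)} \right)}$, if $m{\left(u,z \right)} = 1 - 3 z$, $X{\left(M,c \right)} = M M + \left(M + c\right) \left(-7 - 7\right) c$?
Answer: $7482$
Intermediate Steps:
$X{\left(M,c \right)} = M^{2} + c \left(- 14 M - 14 c\right)$ ($X{\left(M,c \right)} = M^{2} + \left(M + c\right) \left(-14\right) c = M^{2} + \left(- 14 M - 14 c\right) c = M^{2} + c \left(- 14 M - 14 c\right)$)
$\left(-1\right) \left(-3749\right) + m{\left(-56,X{\left(-10,-6 \right)} \right)} = \left(-1\right) \left(-3749\right) - \left(-1 + 3 \left(\left(-10\right)^{2} - 14 \left(-6\right)^{2} - \left(-140\right) \left(-6\right)\right)\right) = 3749 - \left(-1 + 3 \left(100 - 504 - 840\right)\right) = 3749 + \left(1 - -3732\right) = 3749 + \left(1 + 3732\right) = 3749 + 3733 = 7482$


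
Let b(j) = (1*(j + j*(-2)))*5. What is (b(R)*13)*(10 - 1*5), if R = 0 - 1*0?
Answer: 0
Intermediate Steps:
R = 0 (R = 0 + 0 = 0)
b(j) = -5*j (b(j) = (1*(j - 2*j))*5 = (1*(-j))*5 = -j*5 = -5*j)
(b(R)*13)*(10 - 1*5) = (-5*0*13)*(10 - 1*5) = (0*13)*(10 - 5) = 0*5 = 0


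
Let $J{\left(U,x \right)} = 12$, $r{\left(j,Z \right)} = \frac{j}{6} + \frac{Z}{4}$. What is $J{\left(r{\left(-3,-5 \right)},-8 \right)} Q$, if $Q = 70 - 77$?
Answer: $-84$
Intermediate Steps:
$r{\left(j,Z \right)} = \frac{Z}{4} + \frac{j}{6}$ ($r{\left(j,Z \right)} = j \frac{1}{6} + Z \frac{1}{4} = \frac{j}{6} + \frac{Z}{4} = \frac{Z}{4} + \frac{j}{6}$)
$Q = -7$ ($Q = 70 - 77 = -7$)
$J{\left(r{\left(-3,-5 \right)},-8 \right)} Q = 12 \left(-7\right) = -84$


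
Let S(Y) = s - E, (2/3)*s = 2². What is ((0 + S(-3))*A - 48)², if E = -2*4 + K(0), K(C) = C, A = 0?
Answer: 2304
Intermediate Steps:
s = 6 (s = (3/2)*2² = (3/2)*4 = 6)
E = -8 (E = -2*4 + 0 = -8 + 0 = -8)
S(Y) = 14 (S(Y) = 6 - 1*(-8) = 6 + 8 = 14)
((0 + S(-3))*A - 48)² = ((0 + 14)*0 - 48)² = (14*0 - 48)² = (0 - 48)² = (-48)² = 2304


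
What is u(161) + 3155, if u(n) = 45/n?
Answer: 508000/161 ≈ 3155.3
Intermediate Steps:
u(161) + 3155 = 45/161 + 3155 = 508000/161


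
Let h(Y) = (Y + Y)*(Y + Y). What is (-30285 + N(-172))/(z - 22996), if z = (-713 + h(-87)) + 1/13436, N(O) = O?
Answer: -409220252/88234213 ≈ -4.6379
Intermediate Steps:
h(Y) = 4*Y² (h(Y) = (2*Y)*(2*Y) = 4*Y²)
z = 397208469/13436 (z = (-713 + 4*(-87)²) + 1/13436 = (-713 + 4*7569) + 1/13436 = (-713 + 30276) + 1/13436 = 29563 + 1/13436 = 397208469/13436 ≈ 29563.)
(-30285 + N(-172))/(z - 22996) = (-30285 - 172)/(397208469/13436 - 22996) = -30457/88234213/13436 = -30457*13436/88234213 = -409220252/88234213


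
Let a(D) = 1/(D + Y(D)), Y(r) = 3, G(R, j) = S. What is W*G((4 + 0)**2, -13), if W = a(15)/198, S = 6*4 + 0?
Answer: 2/297 ≈ 0.0067340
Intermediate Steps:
S = 24 (S = 24 + 0 = 24)
G(R, j) = 24
a(D) = 1/(3 + D) (a(D) = 1/(D + 3) = 1/(3 + D))
W = 1/3564 (W = 1/((3 + 15)*198) = (1/198)/18 = (1/18)*(1/198) = 1/3564 ≈ 0.00028058)
W*G((4 + 0)**2, -13) = (1/3564)*24 = 2/297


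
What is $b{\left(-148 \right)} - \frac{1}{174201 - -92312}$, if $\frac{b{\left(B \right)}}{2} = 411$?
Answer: $\frac{219073685}{266513} \approx 822.0$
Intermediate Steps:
$b{\left(B \right)} = 822$ ($b{\left(B \right)} = 2 \cdot 411 = 822$)
$b{\left(-148 \right)} - \frac{1}{174201 - -92312} = 822 - \frac{1}{174201 - -92312} = 822 - \frac{1}{174201 + 92312} = 822 - \frac{1}{266513} = \frac{219073685}{266513}$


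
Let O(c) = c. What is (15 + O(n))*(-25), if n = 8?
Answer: -575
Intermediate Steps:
(15 + O(n))*(-25) = (15 + 8)*(-25) = 23*(-25) = -575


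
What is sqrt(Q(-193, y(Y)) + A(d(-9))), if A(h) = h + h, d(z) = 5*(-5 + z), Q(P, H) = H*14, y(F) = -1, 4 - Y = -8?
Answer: I*sqrt(154) ≈ 12.41*I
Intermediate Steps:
Y = 12 (Y = 4 - 1*(-8) = 4 + 8 = 12)
Q(P, H) = 14*H
d(z) = -25 + 5*z
A(h) = 2*h
sqrt(Q(-193, y(Y)) + A(d(-9))) = sqrt(14*(-1) + 2*(-25 + 5*(-9))) = sqrt(-14 + 2*(-25 - 45)) = sqrt(-14 + 2*(-70)) = sqrt(-14 - 140) = sqrt(-154) = I*sqrt(154)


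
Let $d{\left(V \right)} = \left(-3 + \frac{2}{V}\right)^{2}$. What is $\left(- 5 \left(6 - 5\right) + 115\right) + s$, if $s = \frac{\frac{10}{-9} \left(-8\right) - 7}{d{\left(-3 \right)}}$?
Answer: $\frac{13327}{121} \approx 110.14$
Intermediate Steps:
$s = \frac{17}{121}$ ($s = \frac{\frac{10}{-9} \left(-8\right) - 7}{\frac{1}{9} \left(-2 + 3 \left(-3\right)\right)^{2}} = \frac{10 \left(- \frac{1}{9}\right) \left(-8\right) - 7}{\frac{1}{9} \left(-2 - 9\right)^{2}} = \frac{\left(- \frac{10}{9}\right) \left(-8\right) - 7}{\frac{1}{9} \left(-11\right)^{2}} = \frac{\frac{80}{9} - 7}{\frac{1}{9} \cdot 121} = \frac{17}{9 \cdot \frac{121}{9}} = \frac{17}{9} \cdot \frac{9}{121} = \frac{17}{121} \approx 0.1405$)
$\left(- 5 \left(6 - 5\right) + 115\right) + s = \left(- 5 \left(6 - 5\right) + 115\right) + \frac{17}{121} = \left(\left(-5\right) 1 + 115\right) + \frac{17}{121} = \left(-5 + 115\right) + \frac{17}{121} = 110 + \frac{17}{121} = \frac{13327}{121}$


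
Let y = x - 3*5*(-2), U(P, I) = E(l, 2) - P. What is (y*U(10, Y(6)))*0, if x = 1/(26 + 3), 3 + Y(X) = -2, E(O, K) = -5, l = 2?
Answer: 0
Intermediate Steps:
Y(X) = -5 (Y(X) = -3 - 2 = -5)
U(P, I) = -5 - P
x = 1/29 ≈ 0.034483
y = 871/29 (y = 1/29 - 3*5*(-2) = 1/29 - 15*(-2) = 1/29 - 1*(-30) = 1/29 + 30 = 871/29 ≈ 30.034)
(y*U(10, Y(6)))*0 = (871*(-5 - 1*10)/29)*0 = (871*(-5 - 10)/29)*0 = ((871/29)*(-15))*0 = -13065/29*0 = 0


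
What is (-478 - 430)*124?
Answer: -112592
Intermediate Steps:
(-478 - 430)*124 = -908*124 = -112592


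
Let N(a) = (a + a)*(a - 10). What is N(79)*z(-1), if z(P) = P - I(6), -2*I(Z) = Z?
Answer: 21804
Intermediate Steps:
I(Z) = -Z/2
N(a) = 2*a*(-10 + a) (N(a) = (2*a)*(-10 + a) = 2*a*(-10 + a))
z(P) = 3 + P (z(P) = P - (-1)*6/2 = P - 1*(-3) = P + 3 = 3 + P)
N(79)*z(-1) = (2*79*(-10 + 79))*(3 - 1) = (2*79*69)*2 = 10902*2 = 21804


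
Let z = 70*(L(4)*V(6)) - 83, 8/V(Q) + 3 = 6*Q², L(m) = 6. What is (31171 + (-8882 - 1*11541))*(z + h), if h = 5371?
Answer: 4047352864/71 ≈ 5.7005e+7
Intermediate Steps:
V(Q) = 8/(-3 + 6*Q²)
z = -4773/71 (z = 70*(6*(8/(3*(-1 + 2*6²)))) - 83 = 70*(6*(8/(3*(-1 + 2*36)))) - 83 = 70*(6*(8/(3*(-1 + 72)))) - 83 = 70*(6*((8/3)/71)) - 83 = 70*(6*((8/3)*(1/71))) - 83 = 70*(6*(8/213)) - 83 = 70*(16/71) - 83 = 1120/71 - 83 = -4773/71 ≈ -67.225)
(31171 + (-8882 - 1*11541))*(z + h) = (31171 + (-8882 - 1*11541))*(-4773/71 + 5371) = (31171 + (-8882 - 11541))*(376568/71) = (31171 - 20423)*(376568/71) = 10748*(376568/71) = 4047352864/71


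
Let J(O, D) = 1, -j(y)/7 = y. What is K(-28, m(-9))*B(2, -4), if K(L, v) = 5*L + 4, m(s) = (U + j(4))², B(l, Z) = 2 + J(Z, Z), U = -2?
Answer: -408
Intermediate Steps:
j(y) = -7*y
B(l, Z) = 3 (B(l, Z) = 2 + 1 = 3)
m(s) = 900 (m(s) = (-2 - 7*4)² = (-2 - 28)² = (-30)² = 900)
K(L, v) = 4 + 5*L
K(-28, m(-9))*B(2, -4) = (4 + 5*(-28))*3 = (4 - 140)*3 = -136*3 = -408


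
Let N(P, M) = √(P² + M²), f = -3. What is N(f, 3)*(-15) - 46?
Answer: -46 - 45*√2 ≈ -109.64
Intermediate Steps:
N(P, M) = √(M² + P²)
N(f, 3)*(-15) - 46 = √(3² + (-3)²)*(-15) - 46 = √(9 + 9)*(-15) - 46 = √18*(-15) - 46 = (3*√2)*(-15) - 46 = -45*√2 - 46 = -46 - 45*√2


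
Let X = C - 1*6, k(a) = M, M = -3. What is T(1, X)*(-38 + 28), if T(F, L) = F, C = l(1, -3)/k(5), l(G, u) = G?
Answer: -10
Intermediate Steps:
k(a) = -3
C = -⅓ (C = 1/(-3) = 1*(-⅓) = -⅓ ≈ -0.33333)
X = -19/3 (X = -⅓ - 1*6 = -⅓ - 6 = -19/3 ≈ -6.3333)
T(1, X)*(-38 + 28) = 1*(-38 + 28) = 1*(-10) = -10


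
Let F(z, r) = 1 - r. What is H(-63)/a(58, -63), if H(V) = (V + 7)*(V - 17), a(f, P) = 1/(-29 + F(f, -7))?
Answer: -94080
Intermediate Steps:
a(f, P) = -1/21 (a(f, P) = 1/(-29 + (1 - 1*(-7))) = 1/(-29 + (1 + 7)) = 1/(-29 + 8) = 1/(-21) = -1/21)
H(V) = (-17 + V)*(7 + V) (H(V) = (7 + V)*(-17 + V) = (-17 + V)*(7 + V))
H(-63)/a(58, -63) = (-119 + (-63)**2 - 10*(-63))/(-1/21) = (-119 + 3969 + 630)*(-21) = 4480*(-21) = -94080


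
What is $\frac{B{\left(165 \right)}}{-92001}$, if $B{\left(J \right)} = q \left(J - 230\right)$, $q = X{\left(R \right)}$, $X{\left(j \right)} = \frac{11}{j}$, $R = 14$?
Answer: $\frac{55}{99078} \approx 0.00055512$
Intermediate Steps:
$q = \frac{11}{14} \approx 0.78571$
$B{\left(J \right)} = - \frac{1265}{7} + \frac{11 J}{14}$ ($B{\left(J \right)} = \frac{11 \left(J - 230\right)}{14} = \frac{11 \left(-230 + J\right)}{14} = - \frac{1265}{7} + \frac{11 J}{14}$)
$\frac{B{\left(165 \right)}}{-92001} = \frac{- \frac{1265}{7} + \frac{11}{14} \cdot 165}{-92001} = \left(- \frac{1265}{7} + \frac{1815}{14}\right) \left(- \frac{1}{92001}\right) = \left(- \frac{715}{14}\right) \left(- \frac{1}{92001}\right) = \frac{55}{99078}$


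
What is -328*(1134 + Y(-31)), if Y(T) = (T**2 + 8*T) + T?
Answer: -595648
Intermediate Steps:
Y(T) = T**2 + 9*T
-328*(1134 + Y(-31)) = -328*(1134 - 31*(9 - 31)) = -328*(1134 - 31*(-22)) = -328*(1134 + 682) = -328*1816 = -595648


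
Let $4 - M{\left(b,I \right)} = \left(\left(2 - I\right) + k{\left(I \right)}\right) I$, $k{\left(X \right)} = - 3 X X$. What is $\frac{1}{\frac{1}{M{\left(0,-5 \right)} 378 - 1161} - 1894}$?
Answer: $- \frac{128169}{242752087} \approx -0.00052798$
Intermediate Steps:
$k{\left(X \right)} = - 3 X^{2}$
$M{\left(b,I \right)} = 4 - I \left(2 - I - 3 I^{2}\right)$ ($M{\left(b,I \right)} = 4 - \left(\left(2 - I\right) - 3 I^{2}\right) I = 4 - \left(2 - I - 3 I^{2}\right) I = 4 - I \left(2 - I - 3 I^{2}\right)$)
$\frac{1}{\frac{1}{M{\left(0,-5 \right)} 378 - 1161} - 1894} = \frac{1}{\frac{1}{\left(4 + \left(-5\right)^{2} - -10 + 3 \left(-5\right)^{3}\right) 378 - 1161} - 1894} = \frac{1}{\frac{1}{\left(4 + 25 + 10 + 3 \left(-125\right)\right) 378 - 1161} - 1894} = \frac{1}{\frac{1}{\left(4 + 25 + 10 - 375\right) 378 - 1161} - 1894} = \frac{1}{\frac{1}{\left(-336\right) 378 - 1161} - 1894} = \frac{1}{\frac{1}{-127008 - 1161} - 1894} = \frac{1}{\frac{1}{-128169} - 1894} = \frac{1}{- \frac{1}{128169} - 1894} = \frac{1}{- \frac{242752087}{128169}} = - \frac{128169}{242752087}$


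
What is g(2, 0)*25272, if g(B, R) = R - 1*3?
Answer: -75816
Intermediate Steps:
g(B, R) = -3 + R (g(B, R) = R - 3 = -3 + R)
g(2, 0)*25272 = (-3 + 0)*25272 = -3*25272 = -75816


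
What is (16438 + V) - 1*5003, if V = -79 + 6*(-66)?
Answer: 10960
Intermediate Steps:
V = -475 (V = -79 - 396 = -475)
(16438 + V) - 1*5003 = (16438 - 475) - 1*5003 = 15963 - 5003 = 10960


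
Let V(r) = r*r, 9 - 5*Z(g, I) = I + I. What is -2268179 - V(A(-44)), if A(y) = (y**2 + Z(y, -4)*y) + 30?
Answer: -139187199/25 ≈ -5.5675e+6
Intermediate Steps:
Z(g, I) = 9/5 - 2*I/5 (Z(g, I) = 9/5 - (I + I)/5 = 9/5 - 2*I/5)
A(y) = 30 + y**2 + 17*y/5 (A(y) = (y**2 + (9/5 - 2/5*(-4))*y) + 30 = (y**2 + (9/5 + 8/5)*y) + 30 = (y**2 + 17*y/5) + 30 = 30 + y**2 + 17*y/5)
V(r) = r**2
-2268179 - V(A(-44)) = -2268179 - (30 + (-44)**2 + (17/5)*(-44))**2 = -2268179 - (30 + 1936 - 748/5)**2 = -2268179 - (9082/5)**2 = -2268179 - 1*82482724/25 = -2268179 - 82482724/25 = -139187199/25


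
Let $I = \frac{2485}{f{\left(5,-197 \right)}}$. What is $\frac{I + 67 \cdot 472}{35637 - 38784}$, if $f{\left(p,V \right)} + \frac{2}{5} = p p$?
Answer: $- \frac{3902177}{387081} \approx -10.081$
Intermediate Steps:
$f{\left(p,V \right)} = - \frac{2}{5} + p^{2}$ ($f{\left(p,V \right)} = - \frac{2}{5} + p p = - \frac{2}{5} + p^{2}$)
$I = \frac{12425}{123}$ ($I = \frac{2485}{- \frac{2}{5} + 5^{2}} = \frac{2485}{- \frac{2}{5} + 25} = \frac{2485}{\frac{123}{5}} = 2485 \cdot \frac{5}{123} = \frac{12425}{123} \approx 101.02$)
$\frac{I + 67 \cdot 472}{35637 - 38784} = \frac{\frac{12425}{123} + 67 \cdot 472}{35637 - 38784} = \frac{\frac{12425}{123} + 31624}{-3147} = \frac{3902177}{123} \left(- \frac{1}{3147}\right) = - \frac{3902177}{387081}$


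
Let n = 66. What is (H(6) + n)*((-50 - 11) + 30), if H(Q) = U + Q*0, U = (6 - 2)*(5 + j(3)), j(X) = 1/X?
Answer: -8122/3 ≈ -2707.3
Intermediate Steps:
U = 64/3 (U = (6 - 2)*(5 + 1/3) = 4*(5 + ⅓) = 4*(16/3) = 64/3 ≈ 21.333)
H(Q) = 64/3 (H(Q) = 64/3 + Q*0 = 64/3 + 0 = 64/3)
(H(6) + n)*((-50 - 11) + 30) = (64/3 + 66)*((-50 - 11) + 30) = 262*(-61 + 30)/3 = (262/3)*(-31) = -8122/3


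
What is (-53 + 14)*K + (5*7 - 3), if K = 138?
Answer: -5350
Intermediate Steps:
(-53 + 14)*K + (5*7 - 3) = (-53 + 14)*138 + (5*7 - 3) = -39*138 + (35 - 3) = -5382 + 32 = -5350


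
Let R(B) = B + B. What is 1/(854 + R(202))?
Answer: 1/1258 ≈ 0.00079491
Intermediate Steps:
R(B) = 2*B
1/(854 + R(202)) = 1/(854 + 2*202) = 1/(854 + 404) = 1/1258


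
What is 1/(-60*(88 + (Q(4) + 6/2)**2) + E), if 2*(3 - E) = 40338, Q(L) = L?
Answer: -1/28386 ≈ -3.5229e-5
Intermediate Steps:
E = -20166 (E = 3 - 1/2*40338 = 3 - 20169 = -20166)
1/(-60*(88 + (Q(4) + 6/2)**2) + E) = 1/(-60*(88 + (4 + 6/2)**2) - 20166) = 1/(-60*(88 + (4 + 6*(1/2))**2) - 20166) = 1/(-60*(88 + (4 + 3)**2) - 20166) = 1/(-60*(88 + 7**2) - 20166) = 1/(-60*(88 + 49) - 20166) = 1/(-60*137 - 20166) = 1/(-8220 - 20166) = 1/(-28386) = -1/28386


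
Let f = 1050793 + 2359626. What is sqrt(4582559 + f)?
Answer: 7*sqrt(163122) ≈ 2827.2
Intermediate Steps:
f = 3410419
sqrt(4582559 + f) = sqrt(4582559 + 3410419) = sqrt(7992978) = 7*sqrt(163122)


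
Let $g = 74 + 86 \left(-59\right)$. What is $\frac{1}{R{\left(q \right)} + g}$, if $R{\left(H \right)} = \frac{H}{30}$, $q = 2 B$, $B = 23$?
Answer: $- \frac{15}{74977} \approx -0.00020006$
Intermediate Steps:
$q = 46$ ($q = 2 \cdot 23 = 46$)
$R{\left(H \right)} = \frac{H}{30}$ ($R{\left(H \right)} = H \frac{1}{30} = \frac{H}{30}$)
$g = -5000$ ($g = 74 - 5074 = -5000$)
$\frac{1}{R{\left(q \right)} + g} = \frac{1}{\frac{1}{30} \cdot 46 - 5000} = \frac{1}{\frac{23}{15} - 5000} = \frac{1}{- \frac{74977}{15}} = - \frac{15}{74977}$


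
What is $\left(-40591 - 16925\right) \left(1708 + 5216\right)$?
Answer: $-398240784$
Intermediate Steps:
$\left(-40591 - 16925\right) \left(1708 + 5216\right) = \left(-57516\right) 6924 = -398240784$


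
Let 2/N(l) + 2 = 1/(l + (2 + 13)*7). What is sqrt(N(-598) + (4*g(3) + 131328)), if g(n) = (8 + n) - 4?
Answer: 11*sqrt(1057536942)/987 ≈ 362.43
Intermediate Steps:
g(n) = 4 + n
N(l) = 2/(-2 + 1/(105 + l)) (N(l) = 2/(-2 + 1/(l + (2 + 13)*7)) = 2/(-2 + 1/(l + 15*7)) = 2/(-2 + 1/(l + 105)) = 2/(-2 + 1/(105 + l)))
sqrt(N(-598) + (4*g(3) + 131328)) = sqrt(2*(-105 - 1*(-598))/(209 + 2*(-598)) + (4*(4 + 3) + 131328)) = sqrt(2*(-105 + 598)/(209 - 1196) + (4*7 + 131328)) = sqrt(2*493/(-987) + (28 + 131328)) = sqrt(2*(-1/987)*493 + 131356) = sqrt(-986/987 + 131356) = sqrt(129647386/987) = 11*sqrt(1057536942)/987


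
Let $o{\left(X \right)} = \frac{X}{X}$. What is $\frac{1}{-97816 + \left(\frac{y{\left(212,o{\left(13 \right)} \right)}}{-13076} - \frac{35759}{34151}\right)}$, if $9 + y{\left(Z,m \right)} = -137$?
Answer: $- \frac{223279238}{21840513243527} \approx -1.0223 \cdot 10^{-5}$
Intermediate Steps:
$o{\left(X \right)} = 1$
$y{\left(Z,m \right)} = -146$ ($y{\left(Z,m \right)} = -9 - 137 = -146$)
$\frac{1}{-97816 + \left(\frac{y{\left(212,o{\left(13 \right)} \right)}}{-13076} - \frac{35759}{34151}\right)} = \frac{1}{-97816 - \left(- \frac{73}{6538} + \frac{35759}{34151}\right)} = \frac{1}{-97816 - \frac{231299319}{223279238}} = \frac{1}{- \frac{21840513243527}{223279238}} = - \frac{223279238}{21840513243527}$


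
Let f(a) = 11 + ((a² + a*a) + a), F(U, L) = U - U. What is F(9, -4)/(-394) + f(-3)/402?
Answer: 13/201 ≈ 0.064677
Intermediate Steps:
F(U, L) = 0
f(a) = 11 + a + 2*a² (f(a) = 11 + ((a² + a²) + a) = 11 + (2*a² + a) = 11 + (a + 2*a²) = 11 + a + 2*a²)
F(9, -4)/(-394) + f(-3)/402 = 0/(-394) + (11 - 3 + 2*(-3)²)/402 = 0*(-1/394) + (11 - 3 + 2*9)*(1/402) = 0 + (11 - 3 + 18)*(1/402) = 0 + 26*(1/402) = 0 + 13/201 = 13/201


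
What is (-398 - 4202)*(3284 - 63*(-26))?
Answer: -22641200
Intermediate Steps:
(-398 - 4202)*(3284 - 63*(-26)) = -4600*(3284 + 1638) = -4600*4922 = -22641200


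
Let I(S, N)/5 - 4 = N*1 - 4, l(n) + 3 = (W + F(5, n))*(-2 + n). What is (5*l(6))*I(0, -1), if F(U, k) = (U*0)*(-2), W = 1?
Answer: -25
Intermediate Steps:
F(U, k) = 0 (F(U, k) = 0*(-2) = 0)
l(n) = -5 + n (l(n) = -3 + (1 + 0)*(-2 + n) = -3 + 1*(-2 + n) = -3 + (-2 + n) = -5 + n)
I(S, N) = 5*N (I(S, N) = 20 + 5*(N*1 - 4) = 20 + 5*(N - 4) = 20 + 5*(-4 + N) = 20 + (-20 + 5*N) = 5*N)
(5*l(6))*I(0, -1) = (5*(-5 + 6))*(5*(-1)) = (5*1)*(-5) = 5*(-5) = -25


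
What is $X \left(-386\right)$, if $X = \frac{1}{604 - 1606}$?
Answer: $\frac{193}{501} \approx 0.38523$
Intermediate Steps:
$X = - \frac{1}{1002}$ ($X = \frac{1}{-1002} = - \frac{1}{1002} \approx -0.000998$)
$X \left(-386\right) = \left(- \frac{1}{1002}\right) \left(-386\right) = \frac{193}{501}$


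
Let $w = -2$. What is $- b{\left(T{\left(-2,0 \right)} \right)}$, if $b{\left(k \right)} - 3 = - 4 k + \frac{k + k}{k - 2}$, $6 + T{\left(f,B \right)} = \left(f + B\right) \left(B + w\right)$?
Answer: $-12$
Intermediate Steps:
$T{\left(f,B \right)} = -6 + \left(-2 + B\right) \left(B + f\right)$ ($T{\left(f,B \right)} = -6 + \left(f + B\right) \left(B - 2\right) = -6 + \left(B + f\right) \left(-2 + B\right) = -6 + \left(-2 + B\right) \left(B + f\right)$)
$b{\left(k \right)} = 3 - 4 k + \frac{2 k}{-2 + k}$ ($b{\left(k \right)} = 3 - \left(4 k - \frac{k + k}{k - 2}\right) = 3 - \left(4 k - \frac{2 k}{-2 + k}\right) = 3 - 4 k + \frac{2 k}{-2 + k}$)
$- b{\left(T{\left(-2,0 \right)} \right)} = - \frac{-6 - 4 \left(-6 + 0^{2} - 0 - -4 + 0 \left(-2\right)\right)^{2} + 13 \left(-6 + 0^{2} - 0 - -4 + 0 \left(-2\right)\right)}{-2 - \left(2 + 0\right)} = - \frac{-6 - 4 \left(-6 + 0 + 0 + 4 + 0\right)^{2} + 13 \left(-6 + 0 + 0 + 4 + 0\right)}{-2 + \left(-6 + 0 + 0 + 4 + 0\right)} = - \frac{-6 - 4 \left(-2\right)^{2} + 13 \left(-2\right)}{-2 - 2} = - \frac{-6 - 16 - 26}{-4} = - \frac{\left(-1\right) \left(-6 - 16 - 26\right)}{4} = - \frac{\left(-1\right) \left(-48\right)}{4} = \left(-1\right) 12 = -12$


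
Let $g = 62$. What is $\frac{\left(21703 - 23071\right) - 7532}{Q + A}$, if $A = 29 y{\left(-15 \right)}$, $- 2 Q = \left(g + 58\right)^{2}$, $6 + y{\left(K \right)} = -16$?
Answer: $\frac{4450}{3919} \approx 1.1355$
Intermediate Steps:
$y{\left(K \right)} = -22$ ($y{\left(K \right)} = -6 - 16 = -22$)
$Q = -7200$ ($Q = - \frac{\left(62 + 58\right)^{2}}{2} = - \frac{120^{2}}{2} = \left(- \frac{1}{2}\right) 14400 = -7200$)
$A = -638$ ($A = 29 \left(-22\right) = -638$)
$\frac{\left(21703 - 23071\right) - 7532}{Q + A} = \frac{\left(21703 - 23071\right) - 7532}{-7200 - 638} = \frac{-1368 - 7532}{-7838} = \left(-8900\right) \left(- \frac{1}{7838}\right) = \frac{4450}{3919}$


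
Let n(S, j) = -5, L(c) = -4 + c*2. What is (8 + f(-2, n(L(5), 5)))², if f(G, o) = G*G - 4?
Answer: 64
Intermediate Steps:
L(c) = -4 + 2*c
f(G, o) = -4 + G² (f(G, o) = G² - 4 = -4 + G²)
(8 + f(-2, n(L(5), 5)))² = (8 + (-4 + (-2)²))² = (8 + (-4 + 4))² = (8 + 0)² = 8² = 64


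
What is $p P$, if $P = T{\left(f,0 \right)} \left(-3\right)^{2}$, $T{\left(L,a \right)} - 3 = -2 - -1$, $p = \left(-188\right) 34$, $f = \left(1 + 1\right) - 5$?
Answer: $-115056$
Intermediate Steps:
$f = -3$ ($f = 2 - 5 = -3$)
$p = -6392$
$T{\left(L,a \right)} = 2$ ($T{\left(L,a \right)} = 3 - 1 = 2$)
$P = 18$ ($P = 2 \left(-3\right)^{2} = 2 \cdot 9 = 18$)
$p P = \left(-6392\right) 18 = -115056$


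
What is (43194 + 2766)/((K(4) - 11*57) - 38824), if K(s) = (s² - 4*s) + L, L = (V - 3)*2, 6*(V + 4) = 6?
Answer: -45960/39463 ≈ -1.1646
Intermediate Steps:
V = -3 (V = -4 + (⅙)*6 = -4 + 1 = -3)
L = -12 (L = (-3 - 3)*2 = -6*2 = -12)
K(s) = -12 + s² - 4*s (K(s) = (s² - 4*s) - 12 = -12 + s² - 4*s)
(43194 + 2766)/((K(4) - 11*57) - 38824) = (43194 + 2766)/(((-12 + 4² - 4*4) - 11*57) - 38824) = 45960/(((-12 + 16 - 16) - 627) - 38824) = 45960/((-12 - 627) - 38824) = 45960/(-639 - 38824) = 45960/(-39463) = 45960*(-1/39463) = -45960/39463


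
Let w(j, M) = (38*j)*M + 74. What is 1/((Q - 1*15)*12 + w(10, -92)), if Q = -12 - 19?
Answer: -1/35438 ≈ -2.8218e-5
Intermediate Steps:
w(j, M) = 74 + 38*M*j (w(j, M) = 38*M*j + 74 = 74 + 38*M*j)
Q = -31
1/((Q - 1*15)*12 + w(10, -92)) = 1/((-31 - 1*15)*12 + (74 + 38*(-92)*10)) = 1/((-31 - 15)*12 + (74 - 34960)) = 1/(-46*12 - 34886) = 1/(-552 - 34886) = 1/(-35438) = -1/35438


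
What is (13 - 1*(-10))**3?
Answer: 12167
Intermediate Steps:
(13 - 1*(-10))**3 = (13 + 10)**3 = 23**3 = 12167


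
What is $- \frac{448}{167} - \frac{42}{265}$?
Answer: $- \frac{125734}{44255} \approx -2.8411$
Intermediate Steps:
$- \frac{448}{167} - \frac{42}{265} = - \frac{125734}{44255}$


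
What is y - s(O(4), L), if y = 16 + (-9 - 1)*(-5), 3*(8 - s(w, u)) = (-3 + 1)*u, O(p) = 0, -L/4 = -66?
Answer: -118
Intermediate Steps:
L = 264 (L = -4*(-66) = 264)
s(w, u) = 8 + 2*u/3 (s(w, u) = 8 - (-3 + 1)*u/3 = 8 - (-2)*u/3 = 8 + 2*u/3)
y = 66 (y = 16 - 10*(-5) = 16 + 50 = 66)
y - s(O(4), L) = 66 - (8 + (⅔)*264) = 66 - (8 + 176) = 66 - 1*184 = 66 - 184 = -118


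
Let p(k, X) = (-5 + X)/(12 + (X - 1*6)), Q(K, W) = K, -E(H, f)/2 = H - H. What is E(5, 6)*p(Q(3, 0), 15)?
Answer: 0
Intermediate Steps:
E(H, f) = 0 (E(H, f) = -2*(H - H) = -2*0 = 0)
p(k, X) = (-5 + X)/(6 + X) (p(k, X) = (-5 + X)/(12 + (X - 6)) = (-5 + X)/(12 + (-6 + X)) = (-5 + X)/(6 + X))
E(5, 6)*p(Q(3, 0), 15) = 0*((-5 + 15)/(6 + 15)) = 0*(10/21) = 0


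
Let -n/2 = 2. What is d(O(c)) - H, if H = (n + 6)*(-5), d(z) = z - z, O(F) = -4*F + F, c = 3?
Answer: 10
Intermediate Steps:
n = -4 (n = -2*2 = -4)
O(F) = -3*F
d(z) = 0
H = -10 (H = (-4 + 6)*(-5) = 2*(-5) = -10)
d(O(c)) - H = 0 - 1*(-10) = 0 + 10 = 10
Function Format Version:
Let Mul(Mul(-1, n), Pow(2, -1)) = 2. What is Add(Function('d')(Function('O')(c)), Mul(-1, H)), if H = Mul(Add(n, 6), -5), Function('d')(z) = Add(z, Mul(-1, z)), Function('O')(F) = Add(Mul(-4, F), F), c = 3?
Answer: 10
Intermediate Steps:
n = -4 (n = Mul(-2, 2) = -4)
Function('O')(F) = Mul(-3, F)
Function('d')(z) = 0
H = -10 (H = Mul(Add(-4, 6), -5) = Mul(2, -5) = -10)
Add(Function('d')(Function('O')(c)), Mul(-1, H)) = Add(0, Mul(-1, -10)) = Add(0, 10) = 10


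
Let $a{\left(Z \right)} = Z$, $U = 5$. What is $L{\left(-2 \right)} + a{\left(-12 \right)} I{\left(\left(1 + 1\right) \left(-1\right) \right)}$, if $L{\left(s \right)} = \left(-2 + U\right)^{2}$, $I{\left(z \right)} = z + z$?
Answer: $57$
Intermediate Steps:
$I{\left(z \right)} = 2 z$
$L{\left(s \right)} = 9$ ($L{\left(s \right)} = \left(-2 + 5\right)^{2} = 3^{2} = 9$)
$L{\left(-2 \right)} + a{\left(-12 \right)} I{\left(\left(1 + 1\right) \left(-1\right) \right)} = 9 - 12 \cdot 2 \left(1 + 1\right) \left(-1\right) = 9 - 12 \cdot 2 \cdot 2 \left(-1\right) = 9 - 12 \cdot 2 \left(-2\right) = 9 - -48 = 9 + 48 = 57$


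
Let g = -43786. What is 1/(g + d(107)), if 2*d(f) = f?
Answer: -2/87465 ≈ -2.2866e-5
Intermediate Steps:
d(f) = f/2
1/(g + d(107)) = 1/(-43786 + (1/2)*107) = 1/(-43786 + 107/2) = 1/(-87465/2) = -2/87465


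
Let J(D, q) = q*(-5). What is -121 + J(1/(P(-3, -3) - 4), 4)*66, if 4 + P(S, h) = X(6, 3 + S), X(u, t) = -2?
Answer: -1441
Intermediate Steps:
P(S, h) = -6 (P(S, h) = -4 - 2 = -6)
J(D, q) = -5*q
-121 + J(1/(P(-3, -3) - 4), 4)*66 = -121 - 5*4*66 = -121 - 20*66 = -121 - 1320 = -1441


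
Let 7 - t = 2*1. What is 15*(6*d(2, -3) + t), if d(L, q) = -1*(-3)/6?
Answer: 120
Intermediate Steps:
d(L, q) = ½ (d(L, q) = 3*(⅙) = ½)
t = 5 (t = 7 - 2 = 5)
15*(6*d(2, -3) + t) = 15*(6*(½) + 5) = 15*(3 + 5) = 15*8 = 120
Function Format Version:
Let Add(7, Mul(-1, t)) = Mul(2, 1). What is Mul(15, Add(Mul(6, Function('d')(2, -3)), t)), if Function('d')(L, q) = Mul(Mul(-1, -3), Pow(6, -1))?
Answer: 120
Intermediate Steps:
Function('d')(L, q) = Rational(1, 2) (Function('d')(L, q) = Mul(3, Rational(1, 6)) = Rational(1, 2))
t = 5 (t = Add(7, Mul(-1, Mul(2, 1))) = Add(7, Mul(-1, 2)) = Add(7, -2) = 5)
Mul(15, Add(Mul(6, Function('d')(2, -3)), t)) = Mul(15, Add(Mul(6, Rational(1, 2)), 5)) = Mul(15, Add(3, 5)) = Mul(15, 8) = 120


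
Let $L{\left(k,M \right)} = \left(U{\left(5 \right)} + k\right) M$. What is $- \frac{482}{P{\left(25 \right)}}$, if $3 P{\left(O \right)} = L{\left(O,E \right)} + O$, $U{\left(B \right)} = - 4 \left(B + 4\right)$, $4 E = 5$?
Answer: $- \frac{1928}{15} \approx -128.53$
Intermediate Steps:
$E = \frac{5}{4}$ ($E = \frac{1}{4} \cdot 5 = \frac{5}{4} \approx 1.25$)
$U{\left(B \right)} = -16 - 4 B$ ($U{\left(B \right)} = - 4 \left(4 + B\right) = -16 - 4 B$)
$L{\left(k,M \right)} = M \left(-36 + k\right)$ ($L{\left(k,M \right)} = \left(\left(-16 - 20\right) + k\right) M = \left(-36 + k\right) M = M \left(-36 + k\right)$)
$P{\left(O \right)} = -15 + \frac{3 O}{4}$ ($P{\left(O \right)} = \frac{\frac{5 \left(-36 + O\right)}{4} + O}{3} = \frac{\left(-45 + \frac{5 O}{4}\right) + O}{3} = \frac{-45 + \frac{9 O}{4}}{3} = -15 + \frac{3 O}{4}$)
$- \frac{482}{P{\left(25 \right)}} = - \frac{482}{-15 + \frac{3}{4} \cdot 25} = - \frac{482}{-15 + \frac{75}{4}} = - \frac{482}{\frac{15}{4}} = \left(-482\right) \frac{4}{15} = - \frac{1928}{15}$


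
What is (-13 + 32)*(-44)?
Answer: -836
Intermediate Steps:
(-13 + 32)*(-44) = 19*(-44) = -836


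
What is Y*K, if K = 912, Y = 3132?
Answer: 2856384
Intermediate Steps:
Y*K = 3132*912 = 2856384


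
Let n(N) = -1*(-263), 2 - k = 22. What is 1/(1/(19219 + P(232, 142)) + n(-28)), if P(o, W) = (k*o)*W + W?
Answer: 639519/168193496 ≈ 0.0038023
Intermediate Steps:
k = -20 (k = 2 - 1*22 = 2 - 22 = -20)
n(N) = 263
P(o, W) = W - 20*W*o (P(o, W) = (-20*o)*W + W = -20*W*o + W = W - 20*W*o)
1/(1/(19219 + P(232, 142)) + n(-28)) = 1/(1/(19219 + 142*(1 - 20*232)) + 263) = 1/(1/(19219 + 142*(1 - 4640)) + 263) = 1/(1/(19219 + 142*(-4639)) + 263) = 1/(1/(19219 - 658738) + 263) = 1/(1/(-639519) + 263) = 1/(-1/639519 + 263) = 1/(168193496/639519) = 639519/168193496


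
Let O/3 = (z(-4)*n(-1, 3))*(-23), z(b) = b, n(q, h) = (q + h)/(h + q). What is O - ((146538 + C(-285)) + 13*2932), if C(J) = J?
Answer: -184093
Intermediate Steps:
n(q, h) = 1 (n(q, h) = (h + q)/(h + q) = 1)
O = 276 (O = 3*(-4*1*(-23)) = 3*(-4*(-23)) = 3*92 = 276)
O - ((146538 + C(-285)) + 13*2932) = 276 - ((146538 - 285) + 13*2932) = 276 - (146253 + 38116) = 276 - 1*184369 = 276 - 184369 = -184093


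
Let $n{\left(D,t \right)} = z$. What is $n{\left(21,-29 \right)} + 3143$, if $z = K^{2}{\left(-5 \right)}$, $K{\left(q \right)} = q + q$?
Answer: $3243$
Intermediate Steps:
$K{\left(q \right)} = 2 q$
$z = 100$ ($z = \left(2 \left(-5\right)\right)^{2} = \left(-10\right)^{2} = 100$)
$n{\left(D,t \right)} = 100$
$n{\left(21,-29 \right)} + 3143 = 100 + 3143 = 3243$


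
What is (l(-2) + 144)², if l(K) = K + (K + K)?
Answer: 19044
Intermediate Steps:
l(K) = 3*K (l(K) = K + 2*K = 3*K)
(l(-2) + 144)² = (3*(-2) + 144)² = (-6 + 144)² = 138² = 19044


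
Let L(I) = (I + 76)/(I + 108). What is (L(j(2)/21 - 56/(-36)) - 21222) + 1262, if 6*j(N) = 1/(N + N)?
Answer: -1102092231/55217 ≈ -19959.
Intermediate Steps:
j(N) = 1/(12*N) (j(N) = 1/(6*(N + N)) = 1/(6*((2*N))) = (1/(2*N))/6 = 1/(12*N))
L(I) = (76 + I)/(108 + I)
(L(j(2)/21 - 56/(-36)) - 21222) + 1262 = ((76 + (((1/12)/2)/21 - 56/(-36)))/(108 + (((1/12)/2)/21 - 56/(-36))) - 21222) + 1262 = ((76 + (((1/12)*(½))*(1/21) - 56*(-1/36)))/(108 + (((1/12)*(½))*(1/21) - 56*(-1/36))) - 21222) + 1262 = ((76 + ((1/24)*(1/21) + 14/9))/(108 + ((1/24)*(1/21) + 14/9)) - 21222) + 1262 = ((76 + (1/504 + 14/9))/(108 + (1/504 + 14/9)) - 21222) + 1262 = ((76 + 785/504)/(108 + 785/504) - 21222) + 1262 = ((39089/504)/(55217/504) - 21222) + 1262 = ((504/55217)*(39089/504) - 21222) + 1262 = (39089/55217 - 21222) + 1262 = -1171776085/55217 + 1262 = -1102092231/55217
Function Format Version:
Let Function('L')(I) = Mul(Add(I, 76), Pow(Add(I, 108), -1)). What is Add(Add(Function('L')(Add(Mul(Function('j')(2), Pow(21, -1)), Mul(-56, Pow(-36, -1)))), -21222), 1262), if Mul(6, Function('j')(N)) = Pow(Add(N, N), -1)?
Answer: Rational(-1102092231, 55217) ≈ -19959.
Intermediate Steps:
Function('j')(N) = Mul(Rational(1, 12), Pow(N, -1)) (Function('j')(N) = Mul(Rational(1, 6), Pow(Add(N, N), -1)) = Mul(Rational(1, 6), Pow(Mul(2, N), -1)) = Mul(Rational(1, 6), Mul(Rational(1, 2), Pow(N, -1))) = Mul(Rational(1, 12), Pow(N, -1)))
Function('L')(I) = Mul(Pow(Add(108, I), -1), Add(76, I)) (Function('L')(I) = Mul(Add(76, I), Pow(Add(108, I), -1)) = Mul(Pow(Add(108, I), -1), Add(76, I)))
Add(Add(Function('L')(Add(Mul(Function('j')(2), Pow(21, -1)), Mul(-56, Pow(-36, -1)))), -21222), 1262) = Add(Add(Mul(Pow(Add(108, Add(Mul(Mul(Rational(1, 12), Pow(2, -1)), Pow(21, -1)), Mul(-56, Pow(-36, -1)))), -1), Add(76, Add(Mul(Mul(Rational(1, 12), Pow(2, -1)), Pow(21, -1)), Mul(-56, Pow(-36, -1))))), -21222), 1262) = Add(Add(Mul(Pow(Add(108, Add(Mul(Mul(Rational(1, 12), Rational(1, 2)), Rational(1, 21)), Mul(-56, Rational(-1, 36)))), -1), Add(76, Add(Mul(Mul(Rational(1, 12), Rational(1, 2)), Rational(1, 21)), Mul(-56, Rational(-1, 36))))), -21222), 1262) = Add(Add(Mul(Pow(Add(108, Add(Mul(Rational(1, 24), Rational(1, 21)), Rational(14, 9))), -1), Add(76, Add(Mul(Rational(1, 24), Rational(1, 21)), Rational(14, 9)))), -21222), 1262) = Add(Add(Mul(Pow(Add(108, Add(Rational(1, 504), Rational(14, 9))), -1), Add(76, Add(Rational(1, 504), Rational(14, 9)))), -21222), 1262) = Add(Add(Mul(Pow(Add(108, Rational(785, 504)), -1), Add(76, Rational(785, 504))), -21222), 1262) = Add(Add(Mul(Pow(Rational(55217, 504), -1), Rational(39089, 504)), -21222), 1262) = Add(Add(Mul(Rational(504, 55217), Rational(39089, 504)), -21222), 1262) = Add(Add(Rational(39089, 55217), -21222), 1262) = Add(Rational(-1171776085, 55217), 1262) = Rational(-1102092231, 55217)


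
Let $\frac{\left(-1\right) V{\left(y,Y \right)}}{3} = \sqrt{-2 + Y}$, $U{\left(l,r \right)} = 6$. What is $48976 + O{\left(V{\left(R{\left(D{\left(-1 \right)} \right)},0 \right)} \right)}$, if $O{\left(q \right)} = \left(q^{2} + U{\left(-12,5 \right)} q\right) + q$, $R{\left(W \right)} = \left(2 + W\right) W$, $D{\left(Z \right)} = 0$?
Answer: $48958 - 21 i \sqrt{2} \approx 48958.0 - 29.698 i$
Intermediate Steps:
$R{\left(W \right)} = W \left(2 + W\right)$
$V{\left(y,Y \right)} = - 3 \sqrt{-2 + Y}$
$O{\left(q \right)} = q^{2} + 7 q$ ($O{\left(q \right)} = \left(q^{2} + 6 q\right) + q = q^{2} + 7 q$)
$48976 + O{\left(V{\left(R{\left(D{\left(-1 \right)} \right)},0 \right)} \right)} = 48976 + - 3 \sqrt{-2 + 0} \left(7 - 3 \sqrt{-2 + 0}\right) = 48976 + - 3 \sqrt{-2} \left(7 - 3 \sqrt{-2}\right) = 48976 + - 3 i \sqrt{2} \left(7 - 3 i \sqrt{2}\right) = 48976 - 3 i \sqrt{2} \left(7 - 3 i \sqrt{2}\right)$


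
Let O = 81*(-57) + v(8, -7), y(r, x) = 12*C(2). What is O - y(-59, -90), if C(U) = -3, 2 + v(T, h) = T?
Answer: -4575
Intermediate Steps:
v(T, h) = -2 + T
y(r, x) = -36 (y(r, x) = 12*(-3) = -36)
O = -4611 (O = 81*(-57) + (-2 + 8) = -4617 + 6 = -4611)
O - y(-59, -90) = -4611 - 1*(-36) = -4611 + 36 = -4575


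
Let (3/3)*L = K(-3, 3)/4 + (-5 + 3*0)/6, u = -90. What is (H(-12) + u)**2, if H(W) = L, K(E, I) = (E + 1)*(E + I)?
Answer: 297025/36 ≈ 8250.7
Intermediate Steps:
K(E, I) = (1 + E)*(E + I)
L = -5/6 (L = (-3 + 3 + (-3)**2 - 3*3)/4 + (-5 + 3*0)/6 = (-3 + 3 + 9 - 9)*(1/4) + (-5 + 0)*(1/6) = 0*(1/4) - 5*1/6 = 0 - 5/6 = -5/6 ≈ -0.83333)
H(W) = -5/6
(H(-12) + u)**2 = (-5/6 - 90)**2 = (-545/6)**2 = 297025/36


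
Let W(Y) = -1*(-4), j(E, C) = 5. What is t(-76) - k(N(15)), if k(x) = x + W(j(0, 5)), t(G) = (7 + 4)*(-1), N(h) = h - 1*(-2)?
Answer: -32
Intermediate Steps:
W(Y) = 4
N(h) = 2 + h (N(h) = h + 2 = 2 + h)
t(G) = -11 (t(G) = 11*(-1) = -11)
k(x) = 4 + x (k(x) = x + 4 = 4 + x)
t(-76) - k(N(15)) = -11 - (4 + (2 + 15)) = -11 - (4 + 17) = -11 - 1*21 = -11 - 21 = -32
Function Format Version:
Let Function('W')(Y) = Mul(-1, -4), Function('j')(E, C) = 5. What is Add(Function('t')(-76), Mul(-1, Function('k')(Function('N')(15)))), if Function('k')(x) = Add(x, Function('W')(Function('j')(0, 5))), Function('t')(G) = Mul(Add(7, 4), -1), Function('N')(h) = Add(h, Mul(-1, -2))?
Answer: -32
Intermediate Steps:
Function('W')(Y) = 4
Function('N')(h) = Add(2, h) (Function('N')(h) = Add(h, 2) = Add(2, h))
Function('t')(G) = -11 (Function('t')(G) = Mul(11, -1) = -11)
Function('k')(x) = Add(4, x) (Function('k')(x) = Add(x, 4) = Add(4, x))
Add(Function('t')(-76), Mul(-1, Function('k')(Function('N')(15)))) = Add(-11, Mul(-1, Add(4, Add(2, 15)))) = Add(-11, Mul(-1, Add(4, 17))) = Add(-11, Mul(-1, 21)) = Add(-11, -21) = -32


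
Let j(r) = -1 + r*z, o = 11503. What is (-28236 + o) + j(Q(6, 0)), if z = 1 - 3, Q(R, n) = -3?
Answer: -16728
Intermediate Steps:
z = -2
j(r) = -1 - 2*r (j(r) = -1 + r*(-2) = -1 - 2*r)
(-28236 + o) + j(Q(6, 0)) = (-28236 + 11503) + (-1 - 2*(-3)) = -16733 + (-1 + 6) = -16733 + 5 = -16728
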